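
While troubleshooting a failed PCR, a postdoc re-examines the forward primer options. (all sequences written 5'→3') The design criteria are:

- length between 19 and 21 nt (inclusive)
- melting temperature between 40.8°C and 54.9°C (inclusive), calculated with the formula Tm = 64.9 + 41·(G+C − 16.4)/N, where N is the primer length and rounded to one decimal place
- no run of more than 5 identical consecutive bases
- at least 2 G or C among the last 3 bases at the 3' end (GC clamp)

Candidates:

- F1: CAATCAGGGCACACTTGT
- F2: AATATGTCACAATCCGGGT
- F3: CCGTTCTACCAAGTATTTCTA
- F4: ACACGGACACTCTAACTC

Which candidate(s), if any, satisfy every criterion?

F2 only.

F1 (18 nt, A=5 T=4 G=4 C=5): length 18, outside 19–21 ✗; Tm = 64.9 + 41·(9 − 16.4)/18 = 48.0°C ✓; longest run = 3 ✓; 3' end TGT has 1 G/C, need ≥2 ✗ — fails.
F2 (19 nt, A=6 T=5 G=4 C=4): length 19 ✓; Tm = 64.9 + 41·(8 − 16.4)/19 = 46.8°C ✓; longest run = 3 ✓; 3' end GGT has 2 G/C ✓ — passes.
F3 (21 nt, A=5 T=8 G=2 C=6): length 21 ✓; Tm = 64.9 + 41·(8 − 16.4)/21 = 48.5°C ✓; longest run = 3 ✓; 3' end CTA has 1 G/C, need ≥2 ✗ — fails.
F4 (18 nt, A=6 T=3 G=2 C=7): length 18, outside 19–21 ✗; Tm = 64.9 + 41·(9 − 16.4)/18 = 48.0°C ✓; longest run = 2 ✓; 3' end CTC has 2 G/C ✓ — fails.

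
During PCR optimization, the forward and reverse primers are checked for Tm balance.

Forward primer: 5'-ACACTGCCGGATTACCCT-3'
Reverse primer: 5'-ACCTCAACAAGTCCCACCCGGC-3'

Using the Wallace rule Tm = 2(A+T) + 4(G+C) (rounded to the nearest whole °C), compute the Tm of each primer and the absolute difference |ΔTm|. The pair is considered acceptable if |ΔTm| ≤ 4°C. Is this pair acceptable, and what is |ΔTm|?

Forward: A=4 T=4 G=3 C=7 → Tm = 2·8 + 4·10 = 56°C.
Reverse: A=6 T=2 G=3 C=11 → Tm = 2·8 + 4·14 = 72°C.
|ΔTm| = |56 − 72| = 16°C, > 4°C.

|ΔTm| = 16°C; the pair is not acceptable.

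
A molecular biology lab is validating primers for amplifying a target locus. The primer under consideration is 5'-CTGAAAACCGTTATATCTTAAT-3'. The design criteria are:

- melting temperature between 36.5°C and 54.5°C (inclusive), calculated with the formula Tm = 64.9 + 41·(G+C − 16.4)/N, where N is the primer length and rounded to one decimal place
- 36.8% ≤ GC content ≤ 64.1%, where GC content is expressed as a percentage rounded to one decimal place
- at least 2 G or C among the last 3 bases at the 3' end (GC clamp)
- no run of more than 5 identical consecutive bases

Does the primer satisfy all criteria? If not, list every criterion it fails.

Base counts: A=8, T=8, G=2, C=4 (length 22).
Tm: Tm = 64.9 + 41·(6 − 16.4)/22 = 45.5°C ✓
GC content: GC 6/22 = 27.3%, outside 36.8–64.1% ✗
GC clamp: 3' end AAT has 0 G/C, need ≥2 ✗
homopolymer run: longest run = 4 ✓

Fails: GC content, GC clamp.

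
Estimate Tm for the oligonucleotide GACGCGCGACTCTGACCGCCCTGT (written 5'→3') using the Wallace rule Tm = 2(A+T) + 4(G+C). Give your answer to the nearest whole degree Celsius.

82°C

Base counts: A=3, T=4, G=7, C=10 (length 24).
Tm = 2·(3+4) + 4·(7+10) = 2·7 + 4·17 = 14 + 68 = 82°C.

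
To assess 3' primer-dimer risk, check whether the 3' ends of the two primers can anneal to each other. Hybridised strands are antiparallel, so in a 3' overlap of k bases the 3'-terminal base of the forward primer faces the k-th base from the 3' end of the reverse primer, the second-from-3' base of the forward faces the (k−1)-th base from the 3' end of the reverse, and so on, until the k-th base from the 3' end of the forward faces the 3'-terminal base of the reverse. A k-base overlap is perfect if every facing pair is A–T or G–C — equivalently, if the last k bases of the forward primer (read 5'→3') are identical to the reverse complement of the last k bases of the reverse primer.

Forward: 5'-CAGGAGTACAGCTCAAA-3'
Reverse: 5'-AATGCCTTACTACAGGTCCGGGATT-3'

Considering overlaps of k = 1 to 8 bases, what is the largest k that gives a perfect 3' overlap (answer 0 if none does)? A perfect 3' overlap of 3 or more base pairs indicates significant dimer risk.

Longest perfect overlap: 2 complementary base pairs; below the dimer-risk threshold (threshold 3).

Last 8 bases (5'→3') — forward …AGCTCAAA, reverse …CCGGGATT.
Reverse complement of the reverse primer's last 8 bases: AATCCCGG; its first k bases are the reverse complement of the reverse primer's last k bases, so a perfect k-base overlap needs the forward primer's last k bases to equal them.
Comparing (forward last k vs required): k=1: A vs A ✓; k=2: AA vs AA ✓; k=3: AAA vs AAT ✗; k=4: CAAA vs AATC ✗; k=5: TCAAA vs AATCC ✗; k=6: CTCAAA vs AATCCC ✗; k=7: GCTCAAA vs AATCCCG ✗; k=8: AGCTCAAA vs AATCCCGG ✗.
Perfect overlaps at k = 1, 2; the largest is 2.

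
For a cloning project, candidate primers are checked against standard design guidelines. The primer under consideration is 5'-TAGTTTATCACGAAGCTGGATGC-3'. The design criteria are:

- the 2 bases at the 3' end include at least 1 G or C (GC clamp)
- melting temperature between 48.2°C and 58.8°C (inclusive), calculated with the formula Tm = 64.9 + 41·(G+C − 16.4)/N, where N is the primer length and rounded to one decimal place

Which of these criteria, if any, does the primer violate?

Base counts: A=6, T=7, G=6, C=4 (length 23).
GC clamp: 3' end GC has 2 G/C ✓
Tm: Tm = 64.9 + 41·(10 − 16.4)/23 = 53.5°C ✓

Meets all criteria.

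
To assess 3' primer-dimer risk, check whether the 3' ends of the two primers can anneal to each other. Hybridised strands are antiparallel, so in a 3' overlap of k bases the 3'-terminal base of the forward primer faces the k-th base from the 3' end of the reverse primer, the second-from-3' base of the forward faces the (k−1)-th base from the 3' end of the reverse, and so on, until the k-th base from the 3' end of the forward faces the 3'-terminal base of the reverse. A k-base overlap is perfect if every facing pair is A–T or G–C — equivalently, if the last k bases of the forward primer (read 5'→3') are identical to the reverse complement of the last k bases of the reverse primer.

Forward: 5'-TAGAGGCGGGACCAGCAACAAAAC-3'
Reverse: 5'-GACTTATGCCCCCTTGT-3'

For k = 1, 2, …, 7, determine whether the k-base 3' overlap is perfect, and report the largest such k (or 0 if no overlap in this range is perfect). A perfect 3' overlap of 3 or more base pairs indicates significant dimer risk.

Longest perfect overlap: 2 complementary base pairs; below the dimer-risk threshold (threshold 3).

Last 7 bases (5'→3') — forward …ACAAAAC, reverse …CCCTTGT.
Reverse complement of the reverse primer's last 7 bases: ACAAGGG; its first k bases are the reverse complement of the reverse primer's last k bases, so a perfect k-base overlap needs the forward primer's last k bases to equal them.
Comparing (forward last k vs required): k=1: C vs A ✗; k=2: AC vs AC ✓; k=3: AAC vs ACA ✗; k=4: AAAC vs ACAA ✗; k=5: AAAAC vs ACAAG ✗; k=6: CAAAAC vs ACAAGG ✗; k=7: ACAAAAC vs ACAAGGG ✗.
Only k = 2 is perfect, so the longest perfect 3' overlap is 2.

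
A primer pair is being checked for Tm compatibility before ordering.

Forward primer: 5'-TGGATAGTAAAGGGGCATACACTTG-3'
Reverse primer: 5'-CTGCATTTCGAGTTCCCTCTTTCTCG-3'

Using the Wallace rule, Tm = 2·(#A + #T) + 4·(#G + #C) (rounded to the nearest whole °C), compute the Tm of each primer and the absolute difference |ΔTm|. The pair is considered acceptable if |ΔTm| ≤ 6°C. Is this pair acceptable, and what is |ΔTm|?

Forward: A=8 T=6 G=8 C=3 → Tm = 2·14 + 4·11 = 72°C.
Reverse: A=2 T=11 G=4 C=9 → Tm = 2·13 + 4·13 = 78°C.
|ΔTm| = |72 − 78| = 6°C, ≤ 6°C.

|ΔTm| = 6°C; the pair is acceptable.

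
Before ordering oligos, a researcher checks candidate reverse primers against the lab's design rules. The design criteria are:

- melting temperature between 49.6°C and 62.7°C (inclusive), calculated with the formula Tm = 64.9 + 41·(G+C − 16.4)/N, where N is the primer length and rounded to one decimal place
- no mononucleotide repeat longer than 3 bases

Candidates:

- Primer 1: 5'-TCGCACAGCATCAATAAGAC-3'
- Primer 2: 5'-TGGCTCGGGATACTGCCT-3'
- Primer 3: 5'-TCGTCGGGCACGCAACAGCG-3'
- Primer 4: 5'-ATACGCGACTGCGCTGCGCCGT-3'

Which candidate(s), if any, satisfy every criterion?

Primer 1, Primer 2, Primer 3 and Primer 4.

Primer 1 (20 nt, A=8 T=3 G=3 C=6): Tm = 64.9 + 41·(9 − 16.4)/20 = 49.7°C ✓; longest run = 2 ✓ — passes.
Primer 2 (18 nt, A=2 T=5 G=6 C=5): Tm = 64.9 + 41·(11 − 16.4)/18 = 52.6°C ✓; longest run = 3 ✓ — passes.
Primer 3 (20 nt, A=4 T=2 G=7 C=7): Tm = 64.9 + 41·(14 − 16.4)/20 = 60.0°C ✓; longest run = 3 ✓ — passes.
Primer 4 (22 nt, A=3 T=4 G=7 C=8): Tm = 64.9 + 41·(15 − 16.4)/22 = 62.3°C ✓; longest run = 2 ✓ — passes.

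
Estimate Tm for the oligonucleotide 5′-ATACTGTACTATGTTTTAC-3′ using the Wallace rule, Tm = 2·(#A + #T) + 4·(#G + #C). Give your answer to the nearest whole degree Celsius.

Base counts: A=5, T=9, G=2, C=3 (length 19).
Tm = 2·(5+9) + 4·(2+3) = 2·14 + 4·5 = 28 + 20 = 48°C.

48°C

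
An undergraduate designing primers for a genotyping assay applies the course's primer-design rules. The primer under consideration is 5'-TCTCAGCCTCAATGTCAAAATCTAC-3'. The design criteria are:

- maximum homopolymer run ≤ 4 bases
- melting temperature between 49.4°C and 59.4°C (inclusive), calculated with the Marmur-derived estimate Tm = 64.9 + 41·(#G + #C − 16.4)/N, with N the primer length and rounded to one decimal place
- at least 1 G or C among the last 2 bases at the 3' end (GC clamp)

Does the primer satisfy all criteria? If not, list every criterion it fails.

Meets all criteria.

Base counts: A=8, T=7, G=2, C=8 (length 25).
homopolymer run: longest run = 4 ✓
Tm: Tm = 64.9 + 41·(10 − 16.4)/25 = 54.4°C ✓
GC clamp: 3' end AC has 1 G/C ✓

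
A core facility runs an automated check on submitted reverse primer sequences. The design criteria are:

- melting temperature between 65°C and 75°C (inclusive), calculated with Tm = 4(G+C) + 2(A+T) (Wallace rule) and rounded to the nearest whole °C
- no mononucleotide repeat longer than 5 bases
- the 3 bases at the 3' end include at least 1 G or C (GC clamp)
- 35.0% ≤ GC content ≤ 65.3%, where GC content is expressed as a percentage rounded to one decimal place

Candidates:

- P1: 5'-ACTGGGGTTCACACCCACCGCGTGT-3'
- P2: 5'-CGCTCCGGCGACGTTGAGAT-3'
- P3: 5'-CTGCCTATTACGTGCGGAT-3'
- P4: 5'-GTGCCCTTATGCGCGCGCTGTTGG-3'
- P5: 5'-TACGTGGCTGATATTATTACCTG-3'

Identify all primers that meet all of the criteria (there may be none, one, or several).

P1 (25 nt, A=4 T=5 G=7 C=9): Tm = 2·9 + 4·16 = 82°C, outside 65–75°C ✗; longest run = 4 ✓; 3' end TGT has 1 G/C ✓; GC 16/25 = 64.0% ✓ — fails.
P2 (20 nt, A=3 T=4 G=7 C=6): Tm = 2·7 + 4·13 = 66°C ✓; longest run = 2 ✓; 3' end GAT has 1 G/C ✓; GC 13/20 = 65.0% ✓ — passes.
P3 (19 nt, A=3 T=6 G=5 C=5): Tm = 2·9 + 4·10 = 58°C, outside 65–75°C ✗; longest run = 2 ✓; 3' end GAT has 1 G/C ✓; GC 10/19 = 52.6% ✓ — fails.
P4 (24 nt, A=1 T=7 G=9 C=7): Tm = 2·8 + 4·16 = 80°C, outside 65–75°C ✗; longest run = 3 ✓; 3' end TGG has 2 G/C ✓; GC 16/24 = 66.7%, outside 35.0–65.3% ✗ — fails.
P5 (23 nt, A=5 T=9 G=5 C=4): Tm = 2·14 + 4·9 = 64°C, outside 65–75°C ✗; longest run = 2 ✓; 3' end CTG has 2 G/C ✓; GC 9/23 = 39.1% ✓ — fails.

P2 only.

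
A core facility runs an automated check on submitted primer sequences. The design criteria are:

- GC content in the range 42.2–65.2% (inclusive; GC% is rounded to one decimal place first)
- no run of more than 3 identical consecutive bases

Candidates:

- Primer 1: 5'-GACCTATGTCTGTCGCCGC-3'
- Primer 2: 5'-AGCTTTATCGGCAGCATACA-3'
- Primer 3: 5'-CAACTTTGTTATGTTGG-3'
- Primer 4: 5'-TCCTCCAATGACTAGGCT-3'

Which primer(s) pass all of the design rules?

Primer 1 (19 nt, A=2 T=5 G=5 C=7): GC 12/19 = 63.2% ✓; longest run = 2 ✓ — passes.
Primer 2 (20 nt, A=6 T=5 G=4 C=5): GC 9/20 = 45.0% ✓; longest run = 3 ✓ — passes.
Primer 3 (17 nt, A=3 T=8 G=4 C=2): GC 6/17 = 35.3%, outside 42.2–65.2% ✗; longest run = 3 ✓ — fails.
Primer 4 (18 nt, A=4 T=5 G=3 C=6): GC 9/18 = 50.0% ✓; longest run = 2 ✓ — passes.

Primer 1, Primer 2 and Primer 4.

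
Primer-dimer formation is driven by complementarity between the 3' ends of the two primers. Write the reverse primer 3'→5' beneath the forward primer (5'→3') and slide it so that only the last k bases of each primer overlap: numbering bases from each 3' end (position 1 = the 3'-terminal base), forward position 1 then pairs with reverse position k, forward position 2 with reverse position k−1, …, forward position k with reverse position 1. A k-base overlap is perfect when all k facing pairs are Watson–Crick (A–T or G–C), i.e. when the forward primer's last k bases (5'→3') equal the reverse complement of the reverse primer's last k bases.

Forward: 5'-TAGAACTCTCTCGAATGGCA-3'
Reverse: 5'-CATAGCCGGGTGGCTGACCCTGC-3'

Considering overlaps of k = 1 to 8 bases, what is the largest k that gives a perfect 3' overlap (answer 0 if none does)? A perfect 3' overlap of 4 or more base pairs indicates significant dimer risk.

Longest perfect overlap: 3 complementary base pairs; below the dimer-risk threshold (threshold 4).

Last 8 bases (5'→3') — forward …GAATGGCA, reverse …GACCCTGC.
Reverse complement of the reverse primer's last 8 bases: GCAGGGTC; its first k bases are the reverse complement of the reverse primer's last k bases, so a perfect k-base overlap needs the forward primer's last k bases to equal them.
Comparing (forward last k vs required): k=1: A vs G ✗; k=2: CA vs GC ✗; k=3: GCA vs GCA ✓; k=4: GGCA vs GCAG ✗; k=5: TGGCA vs GCAGG ✗; k=6: ATGGCA vs GCAGGG ✗; k=7: AATGGCA vs GCAGGGT ✗; k=8: GAATGGCA vs GCAGGGTC ✗.
Only k = 3 is perfect, so the longest perfect 3' overlap is 3.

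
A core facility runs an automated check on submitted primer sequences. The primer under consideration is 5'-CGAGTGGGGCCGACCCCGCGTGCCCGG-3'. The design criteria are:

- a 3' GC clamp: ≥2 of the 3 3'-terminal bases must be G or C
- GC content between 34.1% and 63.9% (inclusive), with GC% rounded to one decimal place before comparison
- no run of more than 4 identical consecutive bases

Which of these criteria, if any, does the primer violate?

Fails: GC content.

Base counts: A=2, T=2, G=12, C=11 (length 27).
GC clamp: 3' end CGG has 3 G/C ✓
GC content: GC 23/27 = 85.2%, outside 34.1–63.9% ✗
homopolymer run: longest run = 4 ✓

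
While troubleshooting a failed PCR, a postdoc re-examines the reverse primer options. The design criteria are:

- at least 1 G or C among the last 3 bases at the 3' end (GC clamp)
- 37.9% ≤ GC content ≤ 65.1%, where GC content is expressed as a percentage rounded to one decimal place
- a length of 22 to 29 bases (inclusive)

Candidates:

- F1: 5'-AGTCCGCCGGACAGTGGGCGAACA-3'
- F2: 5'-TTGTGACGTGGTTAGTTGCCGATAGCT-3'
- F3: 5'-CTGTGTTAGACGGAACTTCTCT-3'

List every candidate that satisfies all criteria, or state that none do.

F1 (24 nt, A=6 T=2 G=9 C=7): 3' end ACA has 1 G/C ✓; GC 16/24 = 66.7%, outside 37.9–65.1% ✗; length 24 ✓ — fails.
F2 (27 nt, A=4 T=10 G=9 C=4): 3' end GCT has 2 G/C ✓; GC 13/27 = 48.1% ✓; length 27 ✓ — passes.
F3 (22 nt, A=4 T=8 G=5 C=5): 3' end TCT has 1 G/C ✓; GC 10/22 = 45.5% ✓; length 22 ✓ — passes.

F2 and F3.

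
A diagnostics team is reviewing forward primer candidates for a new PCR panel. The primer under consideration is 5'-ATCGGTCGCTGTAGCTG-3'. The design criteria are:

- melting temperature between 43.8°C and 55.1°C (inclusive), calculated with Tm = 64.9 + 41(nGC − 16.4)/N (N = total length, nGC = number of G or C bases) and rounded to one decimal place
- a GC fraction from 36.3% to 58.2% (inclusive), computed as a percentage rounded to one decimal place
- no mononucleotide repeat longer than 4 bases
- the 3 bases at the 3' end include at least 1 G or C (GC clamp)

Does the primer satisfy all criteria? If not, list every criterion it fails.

Base counts: A=2, T=5, G=6, C=4 (length 17).
Tm: Tm = 64.9 + 41·(10 − 16.4)/17 = 49.5°C ✓
GC content: GC 10/17 = 58.8%, outside 36.3–58.2% ✗
homopolymer run: longest run = 2 ✓
GC clamp: 3' end CTG has 2 G/C ✓

Fails: GC content.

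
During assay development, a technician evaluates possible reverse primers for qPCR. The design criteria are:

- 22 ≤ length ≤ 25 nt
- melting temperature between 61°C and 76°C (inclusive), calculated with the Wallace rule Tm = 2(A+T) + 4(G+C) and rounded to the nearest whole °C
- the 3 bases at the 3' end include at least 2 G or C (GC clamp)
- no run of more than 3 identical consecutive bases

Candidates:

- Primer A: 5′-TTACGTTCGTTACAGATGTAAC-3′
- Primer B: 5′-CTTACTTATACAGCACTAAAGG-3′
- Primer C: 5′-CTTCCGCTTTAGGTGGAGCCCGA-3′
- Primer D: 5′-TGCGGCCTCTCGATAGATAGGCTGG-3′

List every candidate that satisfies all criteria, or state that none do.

Primer C only.

Primer A (22 nt, A=6 T=8 G=4 C=4): length 22 ✓; Tm = 2·14 + 4·8 = 60°C, outside 61–76°C ✗; 3' end AAC has 1 G/C, need ≥2 ✗; longest run = 2 ✓ — fails.
Primer B (22 nt, A=8 T=6 G=3 C=5): length 22 ✓; Tm = 2·14 + 4·8 = 60°C, outside 61–76°C ✗; 3' end AGG has 2 G/C ✓; longest run = 3 ✓ — fails.
Primer C (23 nt, A=3 T=6 G=7 C=7): length 23 ✓; Tm = 2·9 + 4·14 = 74°C ✓; 3' end CGA has 2 G/C ✓; longest run = 3 ✓ — passes.
Primer D (25 nt, A=4 T=6 G=9 C=6): length 25 ✓; Tm = 2·10 + 4·15 = 80°C, outside 61–76°C ✗; 3' end TGG has 2 G/C ✓; longest run = 2 ✓ — fails.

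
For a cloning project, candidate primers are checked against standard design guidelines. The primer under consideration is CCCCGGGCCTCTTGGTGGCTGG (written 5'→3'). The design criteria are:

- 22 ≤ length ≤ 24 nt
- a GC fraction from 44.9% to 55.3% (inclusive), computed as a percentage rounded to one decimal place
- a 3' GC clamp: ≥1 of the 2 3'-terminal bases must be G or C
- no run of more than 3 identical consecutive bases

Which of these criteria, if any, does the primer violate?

Base counts: A=0, T=5, G=9, C=8 (length 22).
length: length 22 ✓
GC content: GC 17/22 = 77.3%, outside 44.9–55.3% ✗
GC clamp: 3' end GG has 2 G/C ✓
homopolymer run: longest run = 4, exceeds 3 ✗

Fails: GC content, homopolymer run.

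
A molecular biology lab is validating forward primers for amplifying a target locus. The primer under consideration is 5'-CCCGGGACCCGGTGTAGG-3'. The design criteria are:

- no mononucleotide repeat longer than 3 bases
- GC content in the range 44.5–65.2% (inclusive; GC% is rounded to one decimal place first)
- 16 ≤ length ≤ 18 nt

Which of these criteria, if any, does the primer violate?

Fails: GC content.

Base counts: A=2, T=2, G=8, C=6 (length 18).
homopolymer run: longest run = 3 ✓
GC content: GC 14/18 = 77.8%, outside 44.5–65.2% ✗
length: length 18 ✓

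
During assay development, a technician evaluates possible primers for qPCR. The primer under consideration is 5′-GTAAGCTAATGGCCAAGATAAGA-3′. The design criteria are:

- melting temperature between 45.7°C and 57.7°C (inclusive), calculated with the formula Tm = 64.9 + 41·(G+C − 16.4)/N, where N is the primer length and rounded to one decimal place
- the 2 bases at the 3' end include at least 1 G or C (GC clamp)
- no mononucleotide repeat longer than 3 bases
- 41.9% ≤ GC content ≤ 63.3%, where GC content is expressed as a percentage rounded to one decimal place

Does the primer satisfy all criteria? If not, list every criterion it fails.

Fails: GC content.

Base counts: A=10, T=4, G=6, C=3 (length 23).
Tm: Tm = 64.9 + 41·(9 − 16.4)/23 = 51.7°C ✓
GC clamp: 3' end GA has 1 G/C ✓
homopolymer run: longest run = 2 ✓
GC content: GC 9/23 = 39.1%, outside 41.9–63.3% ✗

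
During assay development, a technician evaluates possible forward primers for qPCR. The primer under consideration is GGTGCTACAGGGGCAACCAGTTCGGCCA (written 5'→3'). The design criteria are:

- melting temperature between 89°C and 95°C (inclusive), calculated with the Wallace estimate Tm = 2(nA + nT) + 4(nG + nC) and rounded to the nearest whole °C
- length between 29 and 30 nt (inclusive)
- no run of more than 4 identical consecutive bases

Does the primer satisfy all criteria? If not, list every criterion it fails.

Base counts: A=6, T=4, G=10, C=8 (length 28).
Tm: Tm = 2·10 + 4·18 = 92°C ✓
length: length 28, outside 29–30 ✗
homopolymer run: longest run = 4 ✓

Fails: length.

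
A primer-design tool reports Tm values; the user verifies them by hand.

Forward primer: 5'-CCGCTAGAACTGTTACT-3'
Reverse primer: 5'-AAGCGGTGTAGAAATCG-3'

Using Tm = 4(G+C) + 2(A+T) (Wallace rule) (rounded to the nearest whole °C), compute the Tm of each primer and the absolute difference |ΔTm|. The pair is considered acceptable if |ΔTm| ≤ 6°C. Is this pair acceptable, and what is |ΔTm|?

|ΔTm| = 0°C; the pair is acceptable.

Forward: A=4 T=5 G=3 C=5 → Tm = 2·9 + 4·8 = 50°C.
Reverse: A=6 T=3 G=6 C=2 → Tm = 2·9 + 4·8 = 50°C.
|ΔTm| = |50 − 50| = 0°C, ≤ 6°C.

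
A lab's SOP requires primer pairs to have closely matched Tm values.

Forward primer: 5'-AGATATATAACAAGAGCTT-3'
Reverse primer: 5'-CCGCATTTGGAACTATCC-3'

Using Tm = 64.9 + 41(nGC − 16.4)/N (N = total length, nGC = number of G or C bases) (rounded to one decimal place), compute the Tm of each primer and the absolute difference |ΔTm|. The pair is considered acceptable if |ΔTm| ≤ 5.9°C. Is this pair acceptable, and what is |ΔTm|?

Forward: G+C = 5, N = 19 → Tm = 64.9 + 41·(5 − 16.4)/19 = 40.3°C.
Reverse: G+C = 9, N = 18 → Tm = 64.9 + 41·(9 − 16.4)/18 = 48.0°C.
|ΔTm| = |40.3 − 48.0| = 7.7°C, > 5.9°C.

|ΔTm| = 7.7°C; the pair is not acceptable.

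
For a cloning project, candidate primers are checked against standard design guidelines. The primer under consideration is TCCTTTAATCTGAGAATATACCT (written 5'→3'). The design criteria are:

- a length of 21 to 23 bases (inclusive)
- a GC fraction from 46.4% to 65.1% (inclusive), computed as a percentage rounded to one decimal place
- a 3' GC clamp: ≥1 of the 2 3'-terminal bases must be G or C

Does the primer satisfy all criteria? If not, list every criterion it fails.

Fails: GC content.

Base counts: A=7, T=9, G=2, C=5 (length 23).
length: length 23 ✓
GC content: GC 7/23 = 30.4%, outside 46.4–65.1% ✗
GC clamp: 3' end CT has 1 G/C ✓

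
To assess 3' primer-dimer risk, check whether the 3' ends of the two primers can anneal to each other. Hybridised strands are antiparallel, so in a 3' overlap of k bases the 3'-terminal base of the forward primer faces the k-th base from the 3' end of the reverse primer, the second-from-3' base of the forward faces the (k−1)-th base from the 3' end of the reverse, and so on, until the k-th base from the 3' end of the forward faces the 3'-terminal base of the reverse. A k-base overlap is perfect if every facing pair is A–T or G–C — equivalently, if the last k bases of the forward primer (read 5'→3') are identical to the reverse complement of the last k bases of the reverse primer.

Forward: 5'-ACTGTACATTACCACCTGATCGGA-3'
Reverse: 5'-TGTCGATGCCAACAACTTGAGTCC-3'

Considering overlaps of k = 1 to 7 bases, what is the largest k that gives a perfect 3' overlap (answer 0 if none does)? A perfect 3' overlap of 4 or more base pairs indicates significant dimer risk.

Last 7 bases (5'→3') — forward …GATCGGA, reverse …TGAGTCC.
Reverse complement of the reverse primer's last 7 bases: GGACTCA; its first k bases are the reverse complement of the reverse primer's last k bases, so a perfect k-base overlap needs the forward primer's last k bases to equal them.
Comparing (forward last k vs required): k=1: A vs G ✗; k=2: GA vs GG ✗; k=3: GGA vs GGA ✓; k=4: CGGA vs GGAC ✗; k=5: TCGGA vs GGACT ✗; k=6: ATCGGA vs GGACTC ✗; k=7: GATCGGA vs GGACTCA ✗.
Only k = 3 is perfect, so the longest perfect 3' overlap is 3.

Longest perfect overlap: 3 complementary base pairs; below the dimer-risk threshold (threshold 4).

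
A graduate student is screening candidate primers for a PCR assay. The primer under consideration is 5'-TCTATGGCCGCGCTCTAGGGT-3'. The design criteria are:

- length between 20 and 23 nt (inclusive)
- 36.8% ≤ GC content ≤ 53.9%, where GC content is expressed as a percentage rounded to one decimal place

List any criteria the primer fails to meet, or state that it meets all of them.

Fails: GC content.

Base counts: A=2, T=6, G=7, C=6 (length 21).
length: length 21 ✓
GC content: GC 13/21 = 61.9%, outside 36.8–53.9% ✗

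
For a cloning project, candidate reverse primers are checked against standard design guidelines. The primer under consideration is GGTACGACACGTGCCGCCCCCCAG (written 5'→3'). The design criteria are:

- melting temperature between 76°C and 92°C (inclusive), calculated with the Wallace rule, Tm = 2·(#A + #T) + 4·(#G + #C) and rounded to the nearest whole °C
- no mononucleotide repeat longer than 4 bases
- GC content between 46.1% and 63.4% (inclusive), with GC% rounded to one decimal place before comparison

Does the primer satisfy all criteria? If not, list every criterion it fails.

Base counts: A=4, T=2, G=7, C=11 (length 24).
Tm: Tm = 2·6 + 4·18 = 84°C ✓
homopolymer run: longest run = 6, exceeds 4 ✗
GC content: GC 18/24 = 75.0%, outside 46.1–63.4% ✗

Fails: homopolymer run, GC content.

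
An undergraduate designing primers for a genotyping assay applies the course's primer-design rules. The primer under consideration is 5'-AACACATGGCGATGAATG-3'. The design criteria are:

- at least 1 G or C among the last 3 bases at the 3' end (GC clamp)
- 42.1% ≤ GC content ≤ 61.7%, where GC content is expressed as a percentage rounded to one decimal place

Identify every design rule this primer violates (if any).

Meets all criteria.

Base counts: A=7, T=3, G=5, C=3 (length 18).
GC clamp: 3' end ATG has 1 G/C ✓
GC content: GC 8/18 = 44.4% ✓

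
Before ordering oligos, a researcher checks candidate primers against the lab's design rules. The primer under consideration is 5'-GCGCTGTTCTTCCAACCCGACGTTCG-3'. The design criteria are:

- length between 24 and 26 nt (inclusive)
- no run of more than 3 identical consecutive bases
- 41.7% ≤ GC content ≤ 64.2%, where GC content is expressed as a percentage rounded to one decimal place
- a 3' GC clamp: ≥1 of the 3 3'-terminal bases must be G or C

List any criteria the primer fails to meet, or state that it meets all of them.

Base counts: A=3, T=7, G=6, C=10 (length 26).
length: length 26 ✓
homopolymer run: longest run = 3 ✓
GC content: GC 16/26 = 61.5% ✓
GC clamp: 3' end TCG has 2 G/C ✓

Meets all criteria.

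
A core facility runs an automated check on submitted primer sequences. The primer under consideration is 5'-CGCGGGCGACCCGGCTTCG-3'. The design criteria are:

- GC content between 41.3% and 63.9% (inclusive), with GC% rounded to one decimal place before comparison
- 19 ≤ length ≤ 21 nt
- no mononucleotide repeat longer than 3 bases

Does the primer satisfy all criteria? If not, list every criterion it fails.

Base counts: A=1, T=2, G=8, C=8 (length 19).
GC content: GC 16/19 = 84.2%, outside 41.3–63.9% ✗
length: length 19 ✓
homopolymer run: longest run = 3 ✓

Fails: GC content.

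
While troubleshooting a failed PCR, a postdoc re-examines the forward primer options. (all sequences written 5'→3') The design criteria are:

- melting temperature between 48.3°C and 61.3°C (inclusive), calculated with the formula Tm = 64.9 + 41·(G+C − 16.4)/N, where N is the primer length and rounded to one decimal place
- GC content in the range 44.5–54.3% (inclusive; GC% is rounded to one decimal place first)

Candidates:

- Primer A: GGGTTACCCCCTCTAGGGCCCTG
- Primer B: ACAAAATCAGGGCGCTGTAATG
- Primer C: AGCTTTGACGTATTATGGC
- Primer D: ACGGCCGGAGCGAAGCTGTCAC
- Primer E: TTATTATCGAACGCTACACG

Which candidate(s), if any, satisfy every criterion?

Primer B only.

Primer A (23 nt, A=2 T=5 G=7 C=9): Tm = 64.9 + 41·(16 − 16.4)/23 = 64.2°C, outside 48.3–61.3°C ✗; GC 16/23 = 69.6%, outside 44.5–54.3% ✗ — fails.
Primer B (22 nt, A=8 T=4 G=6 C=4): Tm = 64.9 + 41·(10 − 16.4)/22 = 53.0°C ✓; GC 10/22 = 45.5% ✓ — passes.
Primer C (19 nt, A=4 T=7 G=5 C=3): Tm = 64.9 + 41·(8 − 16.4)/19 = 46.8°C, outside 48.3–61.3°C ✗; GC 8/19 = 42.1%, outside 44.5–54.3% ✗ — fails.
Primer D (22 nt, A=5 T=2 G=8 C=7): Tm = 64.9 + 41·(15 − 16.4)/22 = 62.3°C, outside 48.3–61.3°C ✗; GC 15/22 = 68.2%, outside 44.5–54.3% ✗ — fails.
Primer E (20 nt, A=6 T=6 G=3 C=5): Tm = 64.9 + 41·(8 − 16.4)/20 = 47.7°C, outside 48.3–61.3°C ✗; GC 8/20 = 40.0%, outside 44.5–54.3% ✗ — fails.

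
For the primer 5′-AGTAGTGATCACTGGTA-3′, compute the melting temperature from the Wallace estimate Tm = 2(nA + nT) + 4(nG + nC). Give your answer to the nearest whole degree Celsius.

48°C

Base counts: A=5, T=5, G=5, C=2 (length 17).
Tm = 2·(5+5) + 4·(5+2) = 2·10 + 4·7 = 20 + 28 = 48°C.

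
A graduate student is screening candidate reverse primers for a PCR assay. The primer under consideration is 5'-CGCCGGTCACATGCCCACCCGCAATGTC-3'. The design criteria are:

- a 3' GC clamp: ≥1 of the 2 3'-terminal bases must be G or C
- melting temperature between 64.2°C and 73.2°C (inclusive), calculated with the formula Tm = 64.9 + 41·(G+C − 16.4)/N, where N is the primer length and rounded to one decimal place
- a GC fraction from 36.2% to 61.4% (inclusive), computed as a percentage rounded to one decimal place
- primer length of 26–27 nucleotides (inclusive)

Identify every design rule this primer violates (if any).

Fails: GC content, length.

Base counts: A=5, T=4, G=6, C=13 (length 28).
GC clamp: 3' end TC has 1 G/C ✓
Tm: Tm = 64.9 + 41·(19 − 16.4)/28 = 68.7°C ✓
GC content: GC 19/28 = 67.9%, outside 36.2–61.4% ✗
length: length 28, outside 26–27 ✗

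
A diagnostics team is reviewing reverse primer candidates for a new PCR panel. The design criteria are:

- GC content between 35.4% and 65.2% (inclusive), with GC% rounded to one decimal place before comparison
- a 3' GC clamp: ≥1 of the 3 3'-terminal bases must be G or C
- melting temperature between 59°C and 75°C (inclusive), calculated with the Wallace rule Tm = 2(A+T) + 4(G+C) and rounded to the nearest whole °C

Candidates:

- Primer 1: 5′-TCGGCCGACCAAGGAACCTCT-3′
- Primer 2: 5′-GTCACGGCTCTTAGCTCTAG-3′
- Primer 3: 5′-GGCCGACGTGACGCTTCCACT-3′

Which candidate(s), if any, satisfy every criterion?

Primer 1 and Primer 2.

Primer 1 (21 nt, A=5 T=3 G=5 C=8): GC 13/21 = 61.9% ✓; 3' end TCT has 1 G/C ✓; Tm = 2·8 + 4·13 = 68°C ✓ — passes.
Primer 2 (20 nt, A=3 T=6 G=5 C=6): GC 11/20 = 55.0% ✓; 3' end TAG has 1 G/C ✓; Tm = 2·9 + 4·11 = 62°C ✓ — passes.
Primer 3 (21 nt, A=3 T=4 G=6 C=8): GC 14/21 = 66.7%, outside 35.4–65.2% ✗; 3' end ACT has 1 G/C ✓; Tm = 2·7 + 4·14 = 70°C ✓ — fails.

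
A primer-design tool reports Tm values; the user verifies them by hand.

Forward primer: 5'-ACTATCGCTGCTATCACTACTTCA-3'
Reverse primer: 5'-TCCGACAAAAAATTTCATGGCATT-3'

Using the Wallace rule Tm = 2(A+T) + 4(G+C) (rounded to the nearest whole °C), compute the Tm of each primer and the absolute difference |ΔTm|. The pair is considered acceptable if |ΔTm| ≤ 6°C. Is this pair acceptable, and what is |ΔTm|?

|ΔTm| = 4°C; the pair is acceptable.

Forward: A=6 T=8 G=2 C=8 → Tm = 2·14 + 4·10 = 68°C.
Reverse: A=9 T=7 G=3 C=5 → Tm = 2·16 + 4·8 = 64°C.
|ΔTm| = |68 − 64| = 4°C, ≤ 6°C.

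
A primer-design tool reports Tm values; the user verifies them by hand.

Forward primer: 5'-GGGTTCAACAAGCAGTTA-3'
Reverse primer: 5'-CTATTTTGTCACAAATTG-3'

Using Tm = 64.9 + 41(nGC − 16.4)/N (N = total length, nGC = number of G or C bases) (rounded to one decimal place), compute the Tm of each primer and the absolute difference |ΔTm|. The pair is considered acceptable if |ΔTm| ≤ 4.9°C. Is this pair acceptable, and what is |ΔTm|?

Forward: G+C = 8, N = 18 → Tm = 64.9 + 41·(8 − 16.4)/18 = 45.8°C.
Reverse: G+C = 5, N = 18 → Tm = 64.9 + 41·(5 − 16.4)/18 = 38.9°C.
|ΔTm| = |45.8 − 38.9| = 6.9°C, > 4.9°C.

|ΔTm| = 6.9°C; the pair is not acceptable.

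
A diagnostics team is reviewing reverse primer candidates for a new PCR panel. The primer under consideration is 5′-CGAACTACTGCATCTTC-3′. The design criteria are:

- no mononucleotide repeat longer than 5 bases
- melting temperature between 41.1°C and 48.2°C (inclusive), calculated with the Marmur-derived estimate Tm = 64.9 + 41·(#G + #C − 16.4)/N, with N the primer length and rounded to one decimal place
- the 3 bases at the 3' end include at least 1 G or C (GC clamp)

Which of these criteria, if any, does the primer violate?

Base counts: A=4, T=5, G=2, C=6 (length 17).
homopolymer run: longest run = 2 ✓
Tm: Tm = 64.9 + 41·(8 − 16.4)/17 = 44.6°C ✓
GC clamp: 3' end TTC has 1 G/C ✓

Meets all criteria.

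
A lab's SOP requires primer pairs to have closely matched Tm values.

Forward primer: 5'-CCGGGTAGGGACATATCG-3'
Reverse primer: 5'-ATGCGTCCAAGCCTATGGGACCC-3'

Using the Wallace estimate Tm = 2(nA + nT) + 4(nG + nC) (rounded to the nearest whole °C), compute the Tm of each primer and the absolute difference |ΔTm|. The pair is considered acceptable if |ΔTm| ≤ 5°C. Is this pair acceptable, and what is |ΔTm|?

|ΔTm| = 16°C; the pair is not acceptable.

Forward: A=4 T=3 G=7 C=4 → Tm = 2·7 + 4·11 = 58°C.
Reverse: A=5 T=4 G=6 C=8 → Tm = 2·9 + 4·14 = 74°C.
|ΔTm| = |58 − 74| = 16°C, > 5°C.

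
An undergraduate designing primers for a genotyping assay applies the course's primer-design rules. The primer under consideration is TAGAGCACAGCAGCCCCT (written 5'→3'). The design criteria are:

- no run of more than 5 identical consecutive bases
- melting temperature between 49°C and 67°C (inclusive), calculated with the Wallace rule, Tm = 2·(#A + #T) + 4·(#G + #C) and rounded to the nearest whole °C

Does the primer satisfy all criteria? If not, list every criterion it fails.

Base counts: A=5, T=2, G=4, C=7 (length 18).
homopolymer run: longest run = 4 ✓
Tm: Tm = 2·7 + 4·11 = 58°C ✓

Meets all criteria.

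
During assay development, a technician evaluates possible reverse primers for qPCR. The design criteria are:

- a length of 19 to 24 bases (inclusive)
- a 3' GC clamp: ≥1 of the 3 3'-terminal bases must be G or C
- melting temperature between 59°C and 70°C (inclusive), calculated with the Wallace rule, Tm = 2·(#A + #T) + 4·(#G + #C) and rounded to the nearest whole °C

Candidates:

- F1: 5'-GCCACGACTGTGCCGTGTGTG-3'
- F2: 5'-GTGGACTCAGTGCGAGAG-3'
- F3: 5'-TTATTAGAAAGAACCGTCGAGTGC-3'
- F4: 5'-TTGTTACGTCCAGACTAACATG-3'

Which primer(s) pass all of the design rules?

F1 (21 nt, A=2 T=5 G=8 C=6): length 21 ✓; 3' end GTG has 2 G/C ✓; Tm = 2·7 + 4·14 = 70°C ✓ — passes.
F2 (18 nt, A=4 T=3 G=8 C=3): length 18, outside 19–24 ✗; 3' end GAG has 2 G/C ✓; Tm = 2·7 + 4·11 = 58°C, outside 59–70°C ✗ — fails.
F3 (24 nt, A=8 T=6 G=6 C=4): length 24 ✓; 3' end TGC has 2 G/C ✓; Tm = 2·14 + 4·10 = 68°C ✓ — passes.
F4 (22 nt, A=6 T=7 G=4 C=5): length 22 ✓; 3' end ATG has 1 G/C ✓; Tm = 2·13 + 4·9 = 62°C ✓ — passes.

F1, F3 and F4.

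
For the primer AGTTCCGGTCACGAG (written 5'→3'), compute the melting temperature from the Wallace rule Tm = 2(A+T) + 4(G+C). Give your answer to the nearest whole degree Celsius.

48°C

Base counts: A=3, T=3, G=5, C=4 (length 15).
Tm = 2·(3+3) + 4·(5+4) = 2·6 + 4·9 = 12 + 36 = 48°C.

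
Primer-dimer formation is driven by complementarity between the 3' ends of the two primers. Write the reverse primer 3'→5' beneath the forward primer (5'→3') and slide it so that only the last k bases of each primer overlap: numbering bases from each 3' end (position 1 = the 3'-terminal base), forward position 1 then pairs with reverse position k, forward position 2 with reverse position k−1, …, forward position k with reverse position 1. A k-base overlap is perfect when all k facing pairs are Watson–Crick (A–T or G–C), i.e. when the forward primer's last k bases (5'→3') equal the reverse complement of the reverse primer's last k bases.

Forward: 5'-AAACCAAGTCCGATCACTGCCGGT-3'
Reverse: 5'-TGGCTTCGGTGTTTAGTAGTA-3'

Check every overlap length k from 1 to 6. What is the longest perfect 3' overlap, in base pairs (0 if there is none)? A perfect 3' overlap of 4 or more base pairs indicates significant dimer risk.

Longest perfect overlap: 1 complementary base pair; below the dimer-risk threshold (threshold 4).

Last 6 bases (5'→3') — forward …GCCGGT, reverse …GTAGTA.
Reverse complement of the reverse primer's last 6 bases: TACTAC; its first k bases are the reverse complement of the reverse primer's last k bases, so a perfect k-base overlap needs the forward primer's last k bases to equal them.
Comparing (forward last k vs required): k=1: T vs T ✓; k=2: GT vs TA ✗; k=3: GGT vs TAC ✗; k=4: CGGT vs TACT ✗; k=5: CCGGT vs TACTA ✗; k=6: GCCGGT vs TACTAC ✗.
Only k = 1 is perfect, so the longest perfect 3' overlap is 1.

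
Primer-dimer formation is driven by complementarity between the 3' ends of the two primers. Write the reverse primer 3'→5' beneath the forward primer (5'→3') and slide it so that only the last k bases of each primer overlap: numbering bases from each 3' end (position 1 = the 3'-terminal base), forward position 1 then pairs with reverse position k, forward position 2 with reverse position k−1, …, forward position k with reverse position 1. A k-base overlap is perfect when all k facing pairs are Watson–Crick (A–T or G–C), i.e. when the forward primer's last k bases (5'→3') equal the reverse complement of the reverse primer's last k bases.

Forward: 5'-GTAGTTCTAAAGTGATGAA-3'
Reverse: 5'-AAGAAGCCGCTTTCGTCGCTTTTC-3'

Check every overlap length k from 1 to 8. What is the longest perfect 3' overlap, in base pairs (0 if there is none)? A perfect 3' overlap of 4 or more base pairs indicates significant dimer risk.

Longest perfect overlap: 3 complementary base pairs; below the dimer-risk threshold (threshold 4).

Last 8 bases (5'→3') — forward …GTGATGAA, reverse …CGCTTTTC.
Reverse complement of the reverse primer's last 8 bases: GAAAAGCG; its first k bases are the reverse complement of the reverse primer's last k bases, so a perfect k-base overlap needs the forward primer's last k bases to equal them.
Comparing (forward last k vs required): k=1: A vs G ✗; k=2: AA vs GA ✗; k=3: GAA vs GAA ✓; k=4: TGAA vs GAAA ✗; k=5: ATGAA vs GAAAA ✗; k=6: GATGAA vs GAAAAG ✗; k=7: TGATGAA vs GAAAAGC ✗; k=8: GTGATGAA vs GAAAAGCG ✗.
Only k = 3 is perfect, so the longest perfect 3' overlap is 3.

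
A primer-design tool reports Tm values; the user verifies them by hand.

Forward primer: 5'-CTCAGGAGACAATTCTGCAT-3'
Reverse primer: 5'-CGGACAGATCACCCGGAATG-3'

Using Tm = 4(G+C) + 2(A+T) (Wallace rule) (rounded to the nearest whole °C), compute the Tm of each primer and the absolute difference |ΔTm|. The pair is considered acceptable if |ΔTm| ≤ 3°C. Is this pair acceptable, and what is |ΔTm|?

Forward: A=6 T=5 G=4 C=5 → Tm = 2·11 + 4·9 = 58°C.
Reverse: A=6 T=2 G=6 C=6 → Tm = 2·8 + 4·12 = 64°C.
|ΔTm| = |58 − 64| = 6°C, > 3°C.

|ΔTm| = 6°C; the pair is not acceptable.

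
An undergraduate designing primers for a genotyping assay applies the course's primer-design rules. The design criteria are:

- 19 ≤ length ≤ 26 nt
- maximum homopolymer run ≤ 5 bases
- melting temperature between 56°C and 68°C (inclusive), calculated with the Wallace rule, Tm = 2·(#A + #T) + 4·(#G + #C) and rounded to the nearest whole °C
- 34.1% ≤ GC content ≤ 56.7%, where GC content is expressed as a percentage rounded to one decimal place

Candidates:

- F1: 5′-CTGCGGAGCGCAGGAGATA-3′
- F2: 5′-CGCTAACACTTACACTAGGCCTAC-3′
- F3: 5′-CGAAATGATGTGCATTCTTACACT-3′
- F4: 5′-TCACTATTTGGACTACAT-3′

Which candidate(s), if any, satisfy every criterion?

F1 (19 nt, A=5 T=2 G=8 C=4): length 19 ✓; longest run = 2 ✓; Tm = 2·7 + 4·12 = 62°C ✓; GC 12/19 = 63.2%, outside 34.1–56.7% ✗ — fails.
F2 (24 nt, A=7 T=5 G=3 C=9): length 24 ✓; longest run = 2 ✓; Tm = 2·12 + 4·12 = 72°C, outside 56–68°C ✗; GC 12/24 = 50.0% ✓ — fails.
F3 (24 nt, A=7 T=8 G=4 C=5): length 24 ✓; longest run = 3 ✓; Tm = 2·15 + 4·9 = 66°C ✓; GC 9/24 = 37.5% ✓ — passes.
F4 (18 nt, A=5 T=7 G=2 C=4): length 18, outside 19–26 ✗; longest run = 3 ✓; Tm = 2·12 + 4·6 = 48°C, outside 56–68°C ✗; GC 6/18 = 33.3%, outside 34.1–56.7% ✗ — fails.

F3 only.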